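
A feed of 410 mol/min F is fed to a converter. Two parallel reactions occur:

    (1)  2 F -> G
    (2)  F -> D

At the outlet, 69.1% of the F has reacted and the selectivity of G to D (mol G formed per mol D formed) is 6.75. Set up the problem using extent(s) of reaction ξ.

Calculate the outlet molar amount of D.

19.5 mol/min

Conversion of F: F consumed = 0.691 × 410 = 283.3 mol/min = 2ξ₁ + 1ξ₂.
Selectivity: 1ξ₁ / (1ξ₂) = 6.75 → ξ₁ = 6.75 ξ₂.
Substitute: (2·6.75 + 1) ξ₂ = 283.3 → ξ₂ = 19.54 mol/min, ξ₁ = 131.9 mol/min.
Outlet amounts (n = n₀ + Σ ν·ξ):
  F: 410 − 2(131.9) − 1(19.54) = 126.7
  G: 0 + 1(131.9) = 131.9
  D: 0 + 1(19.54) = 19.54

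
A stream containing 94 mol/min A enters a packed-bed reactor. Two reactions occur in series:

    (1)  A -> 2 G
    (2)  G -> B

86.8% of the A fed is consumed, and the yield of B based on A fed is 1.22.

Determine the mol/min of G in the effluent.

Conversion of A: A consumed = 1ξ₁ = 0.868 × 94 → ξ₁ = 81.59 mol/min.
Yield of B: 1ξ₂ / 94 = 1.22 → ξ₂ = 114.7 mol/min.
Outlet amounts (n = n₀ + Σ ν·ξ):
  A: 94 − 1(81.59) = 12.41
  G: 0 + 2(81.59) − 1(114.7) = 48.5
  B: 0 + 1(114.7) = 114.7

48.5 mol/min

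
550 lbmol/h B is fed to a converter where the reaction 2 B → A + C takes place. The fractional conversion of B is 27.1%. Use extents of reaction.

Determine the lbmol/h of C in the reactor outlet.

74.5 lbmol/h

B reacted = 0.271 × 550 = 149.1 lbmol/h; ν_B = −2, so ξ = 149.1/2 = 74.53 lbmol/h.
Outlet amounts (n = n₀ + ν ξ):
  B: 550 − 2(74.53) = 400.9
  A: 0 + 1(74.53) = 74.53
  C: 0 + 1(74.53) = 74.53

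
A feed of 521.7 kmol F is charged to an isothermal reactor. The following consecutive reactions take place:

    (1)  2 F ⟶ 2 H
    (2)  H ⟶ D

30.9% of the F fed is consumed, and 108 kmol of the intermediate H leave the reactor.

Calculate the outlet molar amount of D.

53.2 kmol

Conversion of F: F consumed = 2ξ₁ = 0.309 × 521.7 → ξ₁ = 80.6 kmol.
H balance: n_H = 0 + 2ξ₁ − 1ξ₂ = 108 → ξ₂ = (2·80.6 − 108)/1 = 53.21 kmol.
Outlet amounts (n = n₀ + Σ ν·ξ):
  F: 521.7 − 2(80.6) = 360.5
  H: 0 + 2(80.6) − 1(53.21) = 108
  D: 0 + 1(53.21) = 53.21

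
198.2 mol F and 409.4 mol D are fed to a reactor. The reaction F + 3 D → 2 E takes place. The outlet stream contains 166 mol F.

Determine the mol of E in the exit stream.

For F: n = n₀ − 1ξ → 166 = 198.2 − 1ξ, giving ξ = 32.2 mol.
Outlet amounts (n = n₀ + ν ξ):
  F: 198.2 − 1(32.2) = 166
  D: 409.4 − 3(32.2) = 312.8
  E: 0 + 2(32.2) = 64.4

64.4 mol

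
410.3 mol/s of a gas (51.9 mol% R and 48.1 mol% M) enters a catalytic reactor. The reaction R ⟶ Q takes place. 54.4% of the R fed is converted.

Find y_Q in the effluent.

R reacted = 0.544 × 212.9 = 115.8 mol/s; ν_R = −1, so ξ = 115.8/1 = 115.8 mol/s.
Outlet amounts (n = n₀ + ν ξ):
  R: 212.9 − 1(115.8) = 97.1
  Q: 0 + 1(115.8) = 115.8
  M: 197.4 (inert)
Total out = 410.3 mol/s; y_Q = 115.8 / 410.3 = 0.2823.

0.282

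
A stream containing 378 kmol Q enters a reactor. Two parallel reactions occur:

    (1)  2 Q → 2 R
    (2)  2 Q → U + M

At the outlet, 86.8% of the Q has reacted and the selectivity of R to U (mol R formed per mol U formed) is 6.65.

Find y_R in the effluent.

Conversion of Q: Q consumed = 0.868 × 378 = 328.1 kmol = 2ξ₁ + 2ξ₂.
Selectivity: 2ξ₁ / (1ξ₂) = 6.65 → ξ₁ = 3.325 ξ₂.
Substitute: (2·3.325 + 2) ξ₂ = 328.1 → ξ₂ = 37.93 kmol, ξ₁ = 126.1 kmol.
Outlet amounts (n = n₀ + Σ ν·ξ):
  Q: 378 − 2(126.1) − 2(37.93) = 49.9
  R: 0 + 2(126.1) = 252.2
  U: 0 + 1(37.93) = 37.93
  M: 0 + 1(37.93) = 37.93
Total out = 378 kmol; y_R = 252.2 / 378 = 0.6673.

0.667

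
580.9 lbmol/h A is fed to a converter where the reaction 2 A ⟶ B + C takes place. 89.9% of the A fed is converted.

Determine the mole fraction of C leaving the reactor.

0.45

A reacted = 0.899 × 580.9 = 522.2 lbmol/h; ν_A = −2, so ξ = 522.2/2 = 261.1 lbmol/h.
Outlet amounts (n = n₀ + ν ξ):
  A: 580.9 − 2(261.1) = 58.67
  B: 0 + 1(261.1) = 261.1
  C: 0 + 1(261.1) = 261.1
Total out = 580.9 lbmol/h; y_C = 261.1 / 580.9 = 0.4495.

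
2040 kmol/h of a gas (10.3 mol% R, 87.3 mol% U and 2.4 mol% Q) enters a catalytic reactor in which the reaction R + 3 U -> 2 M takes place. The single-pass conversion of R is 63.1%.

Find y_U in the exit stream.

R reacted = 0.631 × 210.1 = 132.6 kmol/h; ν_R = −1, so ξ = 132.6/1 = 132.6 kmol/h.
Outlet amounts (n = n₀ + ν ξ):
  R: 210.1 − 1(132.6) = 77.53
  U: 1781 − 3(132.6) = 1383
  M: 0 + 2(132.6) = 265.2
  Q: 48.96 (inert)
Total out = 1775 kmol/h; y_U = 1383 / 1775 = 0.7793.

0.779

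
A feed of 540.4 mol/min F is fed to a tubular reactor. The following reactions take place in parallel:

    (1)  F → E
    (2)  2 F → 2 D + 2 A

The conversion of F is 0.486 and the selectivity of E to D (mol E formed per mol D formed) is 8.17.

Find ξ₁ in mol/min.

Conversion of F: F consumed = 0.486 × 540.4 = 262.6 mol/min = 1ξ₁ + 2ξ₂.
Selectivity: 1ξ₁ / (2ξ₂) = 8.17 → ξ₁ = 16.34 ξ₂.
Substitute: (1·16.34 + 2) ξ₂ = 262.6 → ξ₂ = 14.32 mol/min, ξ₁ = 234 mol/min.
Outlet amounts (n = n₀ + Σ ν·ξ):
  F: 540.4 − 1(234) − 2(14.32) = 277.8
  E: 0 + 1(234) = 234
  D: 0 + 2(14.32) = 28.64
  A: 0 + 2(14.32) = 28.64

ξ₁ = 234 mol/min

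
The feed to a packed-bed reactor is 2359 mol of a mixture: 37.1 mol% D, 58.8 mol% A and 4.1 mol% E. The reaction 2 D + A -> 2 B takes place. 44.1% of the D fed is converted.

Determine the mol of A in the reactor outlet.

D reacted = 0.441 × 875.2 = 386 mol; ν_D = −2, so ξ = 386/2 = 193 mol.
Outlet amounts (n = n₀ + ν ξ):
  D: 875.2 − 2(193) = 489.2
  A: 1387 − 1(193) = 1194
  B: 0 + 2(193) = 386
  E: 96.72 (inert)

1190 mol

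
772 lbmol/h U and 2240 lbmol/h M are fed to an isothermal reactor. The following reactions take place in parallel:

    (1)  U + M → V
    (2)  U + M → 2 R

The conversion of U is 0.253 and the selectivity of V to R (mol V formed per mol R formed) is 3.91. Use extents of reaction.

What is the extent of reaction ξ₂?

ξ₂ = 22.1 lbmol/h

Conversion of U: U consumed = 0.253 × 772 = 195.3 lbmol/h = 1ξ₁ + 1ξ₂.
Selectivity: 1ξ₁ / (2ξ₂) = 3.91 → ξ₁ = 7.82 ξ₂.
Substitute: (1·7.82 + 1) ξ₂ = 195.3 → ξ₂ = 22.14 lbmol/h, ξ₁ = 173.2 lbmol/h.
Outlet amounts (n = n₀ + Σ ν·ξ):
  U: 772 − 1(173.2) − 1(22.14) = 576.7
  M: 2240 − 1(173.2) − 1(22.14) = 2045
  V: 0 + 1(173.2) = 173.2
  R: 0 + 2(22.14) = 44.29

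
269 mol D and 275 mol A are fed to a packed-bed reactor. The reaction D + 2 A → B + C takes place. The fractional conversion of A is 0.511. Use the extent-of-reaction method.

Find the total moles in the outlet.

A reacted = 0.511 × 275 = 140.5 mol; ν_A = −2, so ξ = 140.5/2 = 70.26 mol.
Outlet amounts (n = n₀ + ν ξ):
  D: 269 − 1(70.26) = 198.7
  A: 275 − 2(70.26) = 134.5
  B: 0 + 1(70.26) = 70.26
  C: 0 + 1(70.26) = 70.26
Total out = 198.7 + 134.5 + 70.26 + 70.26 = 473.7 mol.

474 mol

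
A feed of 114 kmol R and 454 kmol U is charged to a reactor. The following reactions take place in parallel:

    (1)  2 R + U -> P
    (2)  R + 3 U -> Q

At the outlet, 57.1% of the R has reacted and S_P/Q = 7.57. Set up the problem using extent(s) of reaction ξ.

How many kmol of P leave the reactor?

30.5 kmol

Conversion of R: R consumed = 0.571 × 114 = 65.09 kmol = 2ξ₁ + 1ξ₂.
Selectivity: 1ξ₁ / (1ξ₂) = 7.57 → ξ₁ = 7.57 ξ₂.
Substitute: (2·7.57 + 1) ξ₂ = 65.09 → ξ₂ = 4.033 kmol, ξ₁ = 30.53 kmol.
Outlet amounts (n = n₀ + Σ ν·ξ):
  R: 114 − 2(30.53) − 1(4.033) = 48.91
  U: 454 − 1(30.53) − 3(4.033) = 411.4
  P: 0 + 1(30.53) = 30.53
  Q: 0 + 1(4.033) = 4.033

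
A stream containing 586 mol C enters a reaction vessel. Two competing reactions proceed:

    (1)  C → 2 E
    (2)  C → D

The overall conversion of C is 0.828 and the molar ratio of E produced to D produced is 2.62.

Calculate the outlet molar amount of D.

Conversion of C: C consumed = 0.828 × 586 = 485.2 mol = 1ξ₁ + 1ξ₂.
Selectivity: 2ξ₁ / (1ξ₂) = 2.62 → ξ₁ = 1.31 ξ₂.
Substitute: (1·1.31 + 1) ξ₂ = 485.2 → ξ₂ = 210 mol, ξ₁ = 275.2 mol.
Outlet amounts (n = n₀ + Σ ν·ξ):
  C: 586 − 1(275.2) − 1(210) = 100.8
  E: 0 + 2(275.2) = 550.3
  D: 0 + 1(210) = 210

210 mol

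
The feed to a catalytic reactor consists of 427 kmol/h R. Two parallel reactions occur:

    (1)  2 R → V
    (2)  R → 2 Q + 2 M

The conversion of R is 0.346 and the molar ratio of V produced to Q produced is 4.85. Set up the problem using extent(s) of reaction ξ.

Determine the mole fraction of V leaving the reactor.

Conversion of R: R consumed = 0.346 × 427 = 147.7 kmol/h = 2ξ₁ + 1ξ₂.
Selectivity: 1ξ₁ / (2ξ₂) = 4.85 → ξ₁ = 9.7 ξ₂.
Substitute: (2·9.7 + 1) ξ₂ = 147.7 → ξ₂ = 7.242 kmol/h, ξ₁ = 70.25 kmol/h.
Outlet amounts (n = n₀ + Σ ν·ξ):
  R: 427 − 2(70.25) − 1(7.242) = 279.3
  V: 0 + 1(70.25) = 70.25
  Q: 0 + 2(7.242) = 14.48
  M: 0 + 2(7.242) = 14.48
Total out = 378.5 kmol/h; y_V = 70.25 / 378.5 = 0.1856.

0.186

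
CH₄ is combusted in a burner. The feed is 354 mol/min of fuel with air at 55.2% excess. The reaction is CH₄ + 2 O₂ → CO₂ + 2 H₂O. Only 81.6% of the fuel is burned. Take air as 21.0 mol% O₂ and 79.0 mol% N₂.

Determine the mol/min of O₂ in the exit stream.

Stoichiometric O₂ = 2 × 354 = 708 mol/min; O₂ fed = 708 × 1.552 = 1099 mol/min.
N₂ fed = 1099 × 79/21 = 4134 mol/min.
Fuel reacted = 0.816 × 354 → ξ = 288.9 mol/min.
Outlet (n = n₀ + ν ξ):
  CH₄: 354 − 1(288.9) = 65.14
  O₂: 1099 − 2(288.9) = 521.1
  N₂: 4134 (inert)
  CO₂: 0 + 1(288.9) = 288.9
  H₂O: 0 + 2(288.9) = 577.7

521 mol/min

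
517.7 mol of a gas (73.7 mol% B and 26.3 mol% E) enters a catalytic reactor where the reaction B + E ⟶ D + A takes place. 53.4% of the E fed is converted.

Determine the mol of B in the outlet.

309 mol

E reacted = 0.534 × 136.2 = 72.71 mol; ν_E = −1, so ξ = 72.71/1 = 72.71 mol.
Outlet amounts (n = n₀ + ν ξ):
  B: 381.5 − 1(72.71) = 308.8
  E: 136.2 − 1(72.71) = 63.45
  D: 0 + 1(72.71) = 72.71
  A: 0 + 1(72.71) = 72.71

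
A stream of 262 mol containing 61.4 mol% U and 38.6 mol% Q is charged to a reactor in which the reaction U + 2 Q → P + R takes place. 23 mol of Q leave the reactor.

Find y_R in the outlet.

0.175

For Q: n = n₀ − 2ξ → 23 = 101.1 − 2ξ, giving ξ = 39.07 mol.
Outlet amounts (n = n₀ + ν ξ):
  U: 160.9 − 1(39.07) = 121.8
  Q: 101.1 − 2(39.07) = 23
  P: 0 + 1(39.07) = 39.07
  R: 0 + 1(39.07) = 39.07
Total out = 222.9 mol; y_R = 39.07 / 222.9 = 0.1752.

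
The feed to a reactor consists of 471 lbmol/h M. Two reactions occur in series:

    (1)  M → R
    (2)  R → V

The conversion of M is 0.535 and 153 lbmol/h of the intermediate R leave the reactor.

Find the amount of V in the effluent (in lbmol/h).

99 lbmol/h

Conversion of M: M consumed = 1ξ₁ = 0.535 × 471 → ξ₁ = 252 lbmol/h.
R balance: n_R = 0 + 1ξ₁ − 1ξ₂ = 153 → ξ₂ = (1·252 − 153)/1 = 98.99 lbmol/h.
Outlet amounts (n = n₀ + Σ ν·ξ):
  M: 471 − 1(252) = 219
  R: 0 + 1(252) − 1(98.99) = 153
  V: 0 + 1(98.99) = 98.99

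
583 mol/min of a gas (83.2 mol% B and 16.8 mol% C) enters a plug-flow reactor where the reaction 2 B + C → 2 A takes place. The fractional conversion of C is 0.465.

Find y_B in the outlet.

0.733

C reacted = 0.465 × 97.94 = 45.54 mol/min; ν_C = −1, so ξ = 45.54/1 = 45.54 mol/min.
Outlet amounts (n = n₀ + ν ξ):
  B: 485.1 − 2(45.54) = 394
  C: 97.94 − 1(45.54) = 52.4
  A: 0 + 2(45.54) = 91.09
Total out = 537.5 mol/min; y_B = 394 / 537.5 = 0.733.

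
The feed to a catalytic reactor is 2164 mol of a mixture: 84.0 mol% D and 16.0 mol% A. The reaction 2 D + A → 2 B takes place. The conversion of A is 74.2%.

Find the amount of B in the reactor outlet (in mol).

514 mol

A reacted = 0.742 × 346.2 = 256.9 mol; ν_A = −1, so ξ = 256.9/1 = 256.9 mol.
Outlet amounts (n = n₀ + ν ξ):
  D: 1818 − 2(256.9) = 1304
  A: 346.2 − 1(256.9) = 89.33
  B: 0 + 2(256.9) = 513.8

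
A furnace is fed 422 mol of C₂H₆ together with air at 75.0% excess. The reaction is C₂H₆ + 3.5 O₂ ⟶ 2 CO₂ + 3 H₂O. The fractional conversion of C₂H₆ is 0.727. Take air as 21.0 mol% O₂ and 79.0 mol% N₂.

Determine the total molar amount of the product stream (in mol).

Stoichiometric O₂ = 3.5 × 422 = 1477 mol; O₂ fed = 1477 × 1.750 = 2585 mol.
N₂ fed = 2585 × 79/21 = 9724 mol.
Fuel reacted = 0.727 × 422 → ξ = 306.8 mol.
Outlet (n = n₀ + ν ξ):
  C₂H₆: 422 − 1(306.8) = 115.2
  O₂: 2585 − 3.5(306.8) = 1511
  N₂: 9724 (inert)
  CO₂: 0 + 2(306.8) = 613.6
  H₂O: 0 + 3(306.8) = 920.4
Total out = 115.2 + 1511 + 9724 + 613.6 + 920.4 = 12880 mol.

12900 mol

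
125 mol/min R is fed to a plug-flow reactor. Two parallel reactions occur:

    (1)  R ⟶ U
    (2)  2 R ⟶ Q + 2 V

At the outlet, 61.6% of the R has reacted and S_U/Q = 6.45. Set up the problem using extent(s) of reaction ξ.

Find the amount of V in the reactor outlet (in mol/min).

18.2 mol/min

Conversion of R: R consumed = 0.616 × 125 = 77 mol/min = 1ξ₁ + 2ξ₂.
Selectivity: 1ξ₁ / (1ξ₂) = 6.45 → ξ₁ = 6.45 ξ₂.
Substitute: (1·6.45 + 2) ξ₂ = 77 → ξ₂ = 9.112 mol/min, ξ₁ = 58.78 mol/min.
Outlet amounts (n = n₀ + Σ ν·ξ):
  R: 125 − 1(58.78) − 2(9.112) = 48
  U: 0 + 1(58.78) = 58.78
  Q: 0 + 1(9.112) = 9.112
  V: 0 + 2(9.112) = 18.22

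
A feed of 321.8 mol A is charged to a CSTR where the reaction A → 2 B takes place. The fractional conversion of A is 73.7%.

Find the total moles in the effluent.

559 mol

A reacted = 0.737 × 321.8 = 237.2 mol; ν_A = −1, so ξ = 237.2/1 = 237.2 mol.
Outlet amounts (n = n₀ + ν ξ):
  A: 321.8 − 1(237.2) = 84.63
  B: 0 + 2(237.2) = 474.3
Total out = 84.63 + 474.3 = 559 mol.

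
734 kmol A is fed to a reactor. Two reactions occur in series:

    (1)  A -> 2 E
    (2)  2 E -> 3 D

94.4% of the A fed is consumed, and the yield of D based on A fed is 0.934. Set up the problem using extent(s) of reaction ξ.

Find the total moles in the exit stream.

Conversion of A: A consumed = 1ξ₁ = 0.944 × 734 → ξ₁ = 692.9 kmol.
Yield of D: 3ξ₂ / 734 = 0.934 → ξ₂ = 228.5 kmol.
Outlet amounts (n = n₀ + Σ ν·ξ):
  A: 734 − 1(692.9) = 41.1
  E: 0 + 2(692.9) − 2(228.5) = 928.8
  D: 0 + 3(228.5) = 685.6
Total out = 41.1 + 928.8 + 685.6 = 1655 kmol.

1660 kmol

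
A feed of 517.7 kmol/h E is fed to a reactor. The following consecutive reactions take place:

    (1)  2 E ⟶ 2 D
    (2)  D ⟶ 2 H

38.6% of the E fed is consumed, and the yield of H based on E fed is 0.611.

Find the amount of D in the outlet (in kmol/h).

Conversion of E: E consumed = 2ξ₁ = 0.386 × 517.7 → ξ₁ = 99.92 kmol/h.
Yield of H: 2ξ₂ / 517.7 = 0.611 → ξ₂ = 158.2 kmol/h.
Outlet amounts (n = n₀ + Σ ν·ξ):
  E: 517.7 − 2(99.92) = 317.9
  D: 0 + 2(99.92) − 1(158.2) = 41.67
  H: 0 + 2(158.2) = 316.3

41.7 kmol/h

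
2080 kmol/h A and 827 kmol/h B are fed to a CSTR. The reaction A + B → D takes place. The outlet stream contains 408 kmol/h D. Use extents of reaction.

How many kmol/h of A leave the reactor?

1670 kmol/h

For D: n = n₀ + 1ξ → 408 = 0 + 1ξ, giving ξ = 408 kmol/h.
Outlet amounts (n = n₀ + ν ξ):
  A: 2080 − 1(408) = 1672
  B: 827 − 1(408) = 419
  D: 0 + 1(408) = 408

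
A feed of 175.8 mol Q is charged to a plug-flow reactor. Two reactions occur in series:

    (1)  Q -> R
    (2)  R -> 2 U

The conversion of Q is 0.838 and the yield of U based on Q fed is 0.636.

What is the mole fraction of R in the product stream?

Conversion of Q: Q consumed = 1ξ₁ = 0.838 × 175.8 → ξ₁ = 147.3 mol.
Yield of U: 2ξ₂ / 175.8 = 0.636 → ξ₂ = 55.9 mol.
Outlet amounts (n = n₀ + Σ ν·ξ):
  Q: 175.8 − 1(147.3) = 28.48
  R: 0 + 1(147.3) − 1(55.9) = 91.42
  U: 0 + 2(55.9) = 111.8
Total out = 231.7 mol; y_R = 91.42 / 231.7 = 0.3945.

0.395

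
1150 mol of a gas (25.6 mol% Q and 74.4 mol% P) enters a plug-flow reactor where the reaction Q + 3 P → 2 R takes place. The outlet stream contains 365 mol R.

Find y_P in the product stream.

0.392

For R: n = n₀ + 2ξ → 365 = 0 + 2ξ, giving ξ = 182.5 mol.
Outlet amounts (n = n₀ + ν ξ):
  Q: 294.4 − 1(182.5) = 111.9
  P: 855.6 − 3(182.5) = 308.1
  R: 0 + 2(182.5) = 365
Total out = 785 mol; y_P = 308.1 / 785 = 0.3925.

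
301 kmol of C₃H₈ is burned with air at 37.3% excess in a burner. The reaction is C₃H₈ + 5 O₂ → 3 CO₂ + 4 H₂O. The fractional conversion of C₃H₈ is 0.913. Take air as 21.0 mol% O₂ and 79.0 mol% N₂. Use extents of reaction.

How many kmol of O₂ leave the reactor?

692 kmol

Stoichiometric O₂ = 5 × 301 = 1505 kmol; O₂ fed = 1505 × 1.373 = 2066 kmol.
N₂ fed = 2066 × 79/21 = 7773 kmol.
Fuel reacted = 0.913 × 301 → ξ = 274.8 kmol.
Outlet (n = n₀ + ν ξ):
  C₃H₈: 301 − 1(274.8) = 26.19
  O₂: 2066 − 5(274.8) = 692.3
  N₂: 7773 (inert)
  CO₂: 0 + 3(274.8) = 824.4
  H₂O: 0 + 4(274.8) = 1099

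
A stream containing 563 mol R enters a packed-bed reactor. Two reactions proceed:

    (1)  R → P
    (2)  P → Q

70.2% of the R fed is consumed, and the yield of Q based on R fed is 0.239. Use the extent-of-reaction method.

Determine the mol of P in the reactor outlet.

Conversion of R: R consumed = 1ξ₁ = 0.702 × 563 → ξ₁ = 395.2 mol.
Yield of Q: 1ξ₂ / 563 = 0.239 → ξ₂ = 134.6 mol.
Outlet amounts (n = n₀ + Σ ν·ξ):
  R: 563 − 1(395.2) = 167.8
  P: 0 + 1(395.2) − 1(134.6) = 260.7
  Q: 0 + 1(134.6) = 134.6

261 mol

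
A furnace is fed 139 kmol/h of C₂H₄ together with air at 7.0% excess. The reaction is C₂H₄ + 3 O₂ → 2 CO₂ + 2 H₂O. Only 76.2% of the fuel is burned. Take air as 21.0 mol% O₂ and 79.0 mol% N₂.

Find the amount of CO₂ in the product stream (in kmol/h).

212 kmol/h

Stoichiometric O₂ = 3 × 139 = 417 kmol/h; O₂ fed = 417 × 1.070 = 446.2 kmol/h.
N₂ fed = 446.2 × 79/21 = 1679 kmol/h.
Fuel reacted = 0.762 × 139 → ξ = 105.9 kmol/h.
Outlet (n = n₀ + ν ξ):
  C₂H₄: 139 − 1(105.9) = 33.08
  O₂: 446.2 − 3(105.9) = 128.4
  N₂: 1679 (inert)
  CO₂: 0 + 2(105.9) = 211.8
  H₂O: 0 + 2(105.9) = 211.8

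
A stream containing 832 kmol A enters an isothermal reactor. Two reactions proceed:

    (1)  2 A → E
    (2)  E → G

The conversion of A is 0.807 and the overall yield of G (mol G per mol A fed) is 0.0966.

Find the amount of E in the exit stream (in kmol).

Conversion of A: A consumed = 2ξ₁ = 0.807 × 832 → ξ₁ = 335.7 kmol.
Yield of G: 1ξ₂ / 832 = 0.0966 → ξ₂ = 80.37 kmol.
Outlet amounts (n = n₀ + Σ ν·ξ):
  A: 832 − 2(335.7) = 160.6
  E: 0 + 1(335.7) − 1(80.37) = 255.3
  G: 0 + 1(80.37) = 80.37

255 kmol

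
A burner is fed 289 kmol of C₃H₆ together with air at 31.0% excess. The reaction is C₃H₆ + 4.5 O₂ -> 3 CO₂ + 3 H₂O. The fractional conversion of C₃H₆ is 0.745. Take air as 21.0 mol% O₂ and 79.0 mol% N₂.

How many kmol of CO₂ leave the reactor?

646 kmol

Stoichiometric O₂ = 4.5 × 289 = 1300 kmol; O₂ fed = 1300 × 1.310 = 1704 kmol.
N₂ fed = 1704 × 79/21 = 6409 kmol.
Fuel reacted = 0.745 × 289 → ξ = 215.3 kmol.
Outlet (n = n₀ + ν ξ):
  C₃H₆: 289 − 1(215.3) = 73.69
  O₂: 1704 − 4.5(215.3) = 734.8
  N₂: 6409 (inert)
  CO₂: 0 + 3(215.3) = 645.9
  H₂O: 0 + 3(215.3) = 645.9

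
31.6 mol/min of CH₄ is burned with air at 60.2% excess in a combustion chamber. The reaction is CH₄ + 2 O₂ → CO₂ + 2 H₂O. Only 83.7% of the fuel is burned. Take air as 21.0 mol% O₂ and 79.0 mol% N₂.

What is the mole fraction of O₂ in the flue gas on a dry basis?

Stoichiometric O₂ = 2 × 31.6 = 63.2 mol/min; O₂ fed = 63.2 × 1.602 = 101.2 mol/min.
N₂ fed = 101.2 × 79/21 = 380.9 mol/min.
Fuel reacted = 0.837 × 31.6 → ξ = 26.45 mol/min.
Outlet (n = n₀ + ν ξ):
  CH₄: 31.6 − 1(26.45) = 5.151
  O₂: 101.2 − 2(26.45) = 48.35
  N₂: 380.9 (inert)
  CO₂: 0 + 1(26.45) = 26.45
  H₂O: 0 + 2(26.45) = 52.9
Dry total = 460.8 mol/min; y_O₂ (dry) = 48.35 / 460.8 = 0.1049.

0.105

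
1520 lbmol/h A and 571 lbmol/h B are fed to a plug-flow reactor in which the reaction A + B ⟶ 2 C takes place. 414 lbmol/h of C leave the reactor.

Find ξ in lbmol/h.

For C: n = n₀ + 2ξ → 414 = 0 + 2ξ, giving ξ = 207 lbmol/h.
Outlet amounts (n = n₀ + ν ξ):
  A: 1520 − 1(207) = 1313
  B: 571 − 1(207) = 364
  C: 0 + 2(207) = 414

ξ = 207 lbmol/h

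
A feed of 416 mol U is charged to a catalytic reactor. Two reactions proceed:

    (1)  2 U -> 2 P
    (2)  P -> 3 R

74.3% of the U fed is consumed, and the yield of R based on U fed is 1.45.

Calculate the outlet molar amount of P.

Conversion of U: U consumed = 2ξ₁ = 0.743 × 416 → ξ₁ = 154.5 mol.
Yield of R: 3ξ₂ / 416 = 1.45 → ξ₂ = 201.1 mol.
Outlet amounts (n = n₀ + Σ ν·ξ):
  U: 416 − 2(154.5) = 106.9
  P: 0 + 2(154.5) − 1(201.1) = 108
  R: 0 + 3(201.1) = 603.2

108 mol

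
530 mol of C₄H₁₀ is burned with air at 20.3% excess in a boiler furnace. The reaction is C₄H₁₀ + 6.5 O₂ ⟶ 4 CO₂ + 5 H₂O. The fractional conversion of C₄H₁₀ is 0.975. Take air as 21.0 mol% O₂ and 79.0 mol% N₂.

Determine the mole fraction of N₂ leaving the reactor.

0.741

Stoichiometric O₂ = 6.5 × 530 = 3445 mol; O₂ fed = 3445 × 1.203 = 4144 mol.
N₂ fed = 4144 × 79/21 = 15590 mol.
Fuel reacted = 0.975 × 530 → ξ = 516.8 mol.
Outlet (n = n₀ + ν ξ):
  C₄H₁₀: 530 − 1(516.8) = 13.25
  O₂: 4144 − 6.5(516.8) = 785.5
  N₂: 15590 (inert)
  CO₂: 0 + 4(516.8) = 2067
  H₂O: 0 + 5(516.8) = 2584
Total out = 21040 mol; y_N₂ = 15590 / 21040 = 0.741.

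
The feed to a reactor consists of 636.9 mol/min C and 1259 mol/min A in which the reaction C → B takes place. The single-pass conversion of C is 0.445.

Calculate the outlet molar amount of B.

C reacted = 0.445 × 636.9 = 283.4 mol/min; ν_C = −1, so ξ = 283.4/1 = 283.4 mol/min.
Outlet amounts (n = n₀ + ν ξ):
  C: 636.9 − 1(283.4) = 353.5
  B: 0 + 1(283.4) = 283.4
  A: 1259 (inert)

283 mol/min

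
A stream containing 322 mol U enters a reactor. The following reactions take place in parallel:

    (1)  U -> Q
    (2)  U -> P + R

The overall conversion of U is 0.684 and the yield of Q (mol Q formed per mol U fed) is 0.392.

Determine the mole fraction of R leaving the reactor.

0.226

Yield of Q: 1ξ₁ / 322 = 0.392 → ξ₁ = 126.2 mol.
Conversion of U: 1ξ₁ + 1ξ₂ = 0.684 × 322 = 220.2 → ξ₂ = 94.02 mol.
Outlet amounts (n = n₀ + Σ ν·ξ):
  U: 322 − 1(126.2) − 1(94.02) = 101.8
  Q: 0 + 1(126.2) = 126.2
  P: 0 + 1(94.02) = 94.02
  R: 0 + 1(94.02) = 94.02
Total out = 416 mol; y_R = 94.02 / 416 = 0.226.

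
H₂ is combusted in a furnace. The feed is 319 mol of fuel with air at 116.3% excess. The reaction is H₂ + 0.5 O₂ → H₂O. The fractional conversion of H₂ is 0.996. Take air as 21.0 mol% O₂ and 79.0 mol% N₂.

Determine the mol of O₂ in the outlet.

186 mol

Stoichiometric O₂ = 0.5 × 319 = 159.5 mol; O₂ fed = 159.5 × 2.163 = 345 mol.
N₂ fed = 345 × 79/21 = 1298 mol.
Fuel reacted = 0.996 × 319 → ξ = 317.7 mol.
Outlet (n = n₀ + ν ξ):
  H₂: 319 − 1(317.7) = 1.276
  O₂: 345 − 0.5(317.7) = 186.1
  N₂: 1298 (inert)
  H₂O: 0 + 1(317.7) = 317.7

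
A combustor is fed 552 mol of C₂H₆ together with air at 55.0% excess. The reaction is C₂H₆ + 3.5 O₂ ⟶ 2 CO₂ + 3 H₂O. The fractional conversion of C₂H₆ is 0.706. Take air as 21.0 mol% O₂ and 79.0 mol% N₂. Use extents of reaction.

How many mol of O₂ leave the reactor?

1630 mol

Stoichiometric O₂ = 3.5 × 552 = 1932 mol; O₂ fed = 1932 × 1.550 = 2995 mol.
N₂ fed = 2995 × 79/21 = 11270 mol.
Fuel reacted = 0.706 × 552 → ξ = 389.7 mol.
Outlet (n = n₀ + ν ξ):
  C₂H₆: 552 − 1(389.7) = 162.3
  O₂: 2995 − 3.5(389.7) = 1631
  N₂: 11270 (inert)
  CO₂: 0 + 2(389.7) = 779.4
  H₂O: 0 + 3(389.7) = 1169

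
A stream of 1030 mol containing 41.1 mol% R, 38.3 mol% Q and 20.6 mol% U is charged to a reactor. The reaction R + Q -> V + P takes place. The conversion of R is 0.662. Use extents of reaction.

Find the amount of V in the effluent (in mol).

R reacted = 0.662 × 423.3 = 280.2 mol; ν_R = −1, so ξ = 280.2/1 = 280.2 mol.
Outlet amounts (n = n₀ + ν ξ):
  R: 423.3 − 1(280.2) = 143.1
  Q: 394.5 − 1(280.2) = 114.2
  V: 0 + 1(280.2) = 280.2
  P: 0 + 1(280.2) = 280.2
  U: 212.2 (inert)

280 mol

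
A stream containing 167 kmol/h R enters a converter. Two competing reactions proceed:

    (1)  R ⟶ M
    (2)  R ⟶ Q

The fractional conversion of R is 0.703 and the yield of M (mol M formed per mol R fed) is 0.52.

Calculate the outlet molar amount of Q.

30.6 kmol/h

Yield of M: 1ξ₁ / 167 = 0.52 → ξ₁ = 86.84 kmol/h.
Conversion of R: 1ξ₁ + 1ξ₂ = 0.703 × 167 = 117.4 → ξ₂ = 30.56 kmol/h.
Outlet amounts (n = n₀ + Σ ν·ξ):
  R: 167 − 1(86.84) − 1(30.56) = 49.6
  M: 0 + 1(86.84) = 86.84
  Q: 0 + 1(30.56) = 30.56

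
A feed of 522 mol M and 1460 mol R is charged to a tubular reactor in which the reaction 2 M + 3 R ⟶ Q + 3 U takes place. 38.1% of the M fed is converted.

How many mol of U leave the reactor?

M reacted = 0.381 × 522 = 198.9 mol; ν_M = −2, so ξ = 198.9/2 = 99.44 mol.
Outlet amounts (n = n₀ + ν ξ):
  M: 522 − 2(99.44) = 323.1
  R: 1460 − 3(99.44) = 1162
  Q: 0 + 1(99.44) = 99.44
  U: 0 + 3(99.44) = 298.3

298 mol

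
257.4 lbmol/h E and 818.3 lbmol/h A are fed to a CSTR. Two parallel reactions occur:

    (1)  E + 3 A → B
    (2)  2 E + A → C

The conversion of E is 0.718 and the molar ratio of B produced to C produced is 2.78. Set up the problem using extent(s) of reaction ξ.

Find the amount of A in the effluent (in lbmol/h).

Conversion of E: E consumed = 0.718 × 257.4 = 184.8 lbmol/h = 1ξ₁ + 2ξ₂.
Selectivity: 1ξ₁ / (1ξ₂) = 2.78 → ξ₁ = 2.78 ξ₂.
Substitute: (1·2.78 + 2) ξ₂ = 184.8 → ξ₂ = 38.66 lbmol/h, ξ₁ = 107.5 lbmol/h.
Outlet amounts (n = n₀ + Σ ν·ξ):
  E: 257.4 − 1(107.5) − 2(38.66) = 72.59
  A: 818.3 − 3(107.5) − 1(38.66) = 457.2
  B: 0 + 1(107.5) = 107.5
  C: 0 + 1(38.66) = 38.66

457 lbmol/h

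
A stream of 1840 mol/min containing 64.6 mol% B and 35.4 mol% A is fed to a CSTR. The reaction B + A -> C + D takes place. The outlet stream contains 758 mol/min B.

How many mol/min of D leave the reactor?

For B: n = n₀ − 1ξ → 758 = 1189 − 1ξ, giving ξ = 430.6 mol/min.
Outlet amounts (n = n₀ + ν ξ):
  B: 1189 − 1(430.6) = 758
  A: 651.4 − 1(430.6) = 220.7
  C: 0 + 1(430.6) = 430.6
  D: 0 + 1(430.6) = 430.6

431 mol/min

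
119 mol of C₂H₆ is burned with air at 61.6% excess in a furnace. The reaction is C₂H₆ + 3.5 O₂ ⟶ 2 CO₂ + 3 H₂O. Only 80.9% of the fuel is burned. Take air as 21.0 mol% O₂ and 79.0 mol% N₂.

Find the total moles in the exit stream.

Stoichiometric O₂ = 3.5 × 119 = 416.5 mol; O₂ fed = 416.5 × 1.616 = 673.1 mol.
N₂ fed = 673.1 × 79/21 = 2532 mol.
Fuel reacted = 0.809 × 119 → ξ = 96.27 mol.
Outlet (n = n₀ + ν ξ):
  C₂H₆: 119 − 1(96.27) = 22.73
  O₂: 673.1 − 3.5(96.27) = 336.1
  N₂: 2532 (inert)
  CO₂: 0 + 2(96.27) = 192.5
  H₂O: 0 + 3(96.27) = 288.8
Total out = 22.73 + 336.1 + 2532 + 192.5 + 288.8 = 3372 mol.

3370 mol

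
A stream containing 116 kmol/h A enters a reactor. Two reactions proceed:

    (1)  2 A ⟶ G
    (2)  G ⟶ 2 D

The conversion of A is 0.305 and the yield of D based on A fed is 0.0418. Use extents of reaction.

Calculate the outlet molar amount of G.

Conversion of A: A consumed = 2ξ₁ = 0.305 × 116 → ξ₁ = 17.69 kmol/h.
Yield of D: 2ξ₂ / 116 = 0.0418 → ξ₂ = 2.424 kmol/h.
Outlet amounts (n = n₀ + Σ ν·ξ):
  A: 116 − 2(17.69) = 80.62
  G: 0 + 1(17.69) − 1(2.424) = 15.27
  D: 0 + 2(2.424) = 4.849

15.3 kmol/h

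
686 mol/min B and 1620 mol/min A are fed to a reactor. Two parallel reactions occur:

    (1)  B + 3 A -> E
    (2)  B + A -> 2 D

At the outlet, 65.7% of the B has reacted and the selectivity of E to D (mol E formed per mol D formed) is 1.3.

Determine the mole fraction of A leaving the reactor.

0.39

Conversion of B: B consumed = 0.657 × 686 = 450.7 mol/min = 1ξ₁ + 1ξ₂.
Selectivity: 1ξ₁ / (2ξ₂) = 1.3 → ξ₁ = 2.6 ξ₂.
Substitute: (1·2.6 + 1) ξ₂ = 450.7 → ξ₂ = 125.2 mol/min, ξ₁ = 325.5 mol/min.
Outlet amounts (n = n₀ + Σ ν·ξ):
  B: 686 − 1(325.5) − 1(125.2) = 235.3
  A: 1620 − 3(325.5) − 1(125.2) = 518.3
  E: 0 + 1(325.5) = 325.5
  D: 0 + 2(125.2) = 250.4
Total out = 1329 mol/min; y_A = 518.3 / 1329 = 0.3898.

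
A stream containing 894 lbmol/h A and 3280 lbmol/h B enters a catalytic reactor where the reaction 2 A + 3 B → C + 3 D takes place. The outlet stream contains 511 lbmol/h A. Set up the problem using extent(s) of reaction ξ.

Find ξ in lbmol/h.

ξ = 192 lbmol/h

For A: n = n₀ − 2ξ → 511 = 894 − 2ξ, giving ξ = 191.5 lbmol/h.
Outlet amounts (n = n₀ + ν ξ):
  A: 894 − 2(191.5) = 511
  B: 3280 − 3(191.5) = 2706
  C: 0 + 1(191.5) = 191.5
  D: 0 + 3(191.5) = 574.5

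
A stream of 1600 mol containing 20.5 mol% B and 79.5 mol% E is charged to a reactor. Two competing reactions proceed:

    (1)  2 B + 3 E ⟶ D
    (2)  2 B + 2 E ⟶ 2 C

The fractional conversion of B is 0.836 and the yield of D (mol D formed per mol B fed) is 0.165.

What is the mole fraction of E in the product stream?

0.775

Yield of D: 1ξ₁ / 328 = 0.165 → ξ₁ = 54.12 mol.
Conversion of B: 2ξ₁ + 2ξ₂ = 0.836 × 328 = 274.2 → ξ₂ = 82.98 mol.
Outlet amounts (n = n₀ + Σ ν·ξ):
  B: 328 − 2(54.12) − 2(82.98) = 53.79
  E: 1272 − 3(54.12) − 2(82.98) = 943.7
  D: 0 + 1(54.12) = 54.12
  C: 0 + 2(82.98) = 166
Total out = 1218 mol; y_E = 943.7 / 1218 = 0.7751.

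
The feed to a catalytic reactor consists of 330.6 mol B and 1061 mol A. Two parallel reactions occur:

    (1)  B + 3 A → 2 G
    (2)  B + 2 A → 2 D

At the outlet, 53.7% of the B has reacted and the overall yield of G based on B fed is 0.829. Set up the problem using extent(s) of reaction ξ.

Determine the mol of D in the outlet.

Yield of G: 2ξ₁ / 330.6 = 0.829 → ξ₁ = 137 mol.
Conversion of B: 1ξ₁ + 1ξ₂ = 0.537 × 330.6 = 177.5 → ξ₂ = 40.5 mol.
Outlet amounts (n = n₀ + Σ ν·ξ):
  B: 330.6 − 1(137) − 1(40.5) = 153.1
  A: 1061 − 3(137) − 2(40.5) = 568.9
  G: 0 + 2(137) = 274.1
  D: 0 + 2(40.5) = 81

81 mol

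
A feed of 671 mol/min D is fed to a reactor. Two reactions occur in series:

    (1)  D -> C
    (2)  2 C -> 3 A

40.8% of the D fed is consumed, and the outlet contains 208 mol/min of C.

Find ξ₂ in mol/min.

Conversion of D: D consumed = 1ξ₁ = 0.408 × 671 → ξ₁ = 273.8 mol/min.
C balance: n_C = 0 + 1ξ₁ − 2ξ₂ = 208 → ξ₂ = (1·273.8 − 208)/2 = 32.88 mol/min.
Outlet amounts (n = n₀ + Σ ν·ξ):
  D: 671 − 1(273.8) = 397.2
  C: 0 + 1(273.8) − 2(32.88) = 208
  A: 0 + 3(32.88) = 98.65

ξ₂ = 32.9 mol/min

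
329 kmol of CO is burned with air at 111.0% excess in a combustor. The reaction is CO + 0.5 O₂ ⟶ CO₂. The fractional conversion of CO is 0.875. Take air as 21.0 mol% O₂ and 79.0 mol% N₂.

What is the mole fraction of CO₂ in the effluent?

Stoichiometric O₂ = 0.5 × 329 = 164.5 kmol; O₂ fed = 164.5 × 2.110 = 347.1 kmol.
N₂ fed = 347.1 × 79/21 = 1306 kmol.
Fuel reacted = 0.875 × 329 → ξ = 287.9 kmol.
Outlet (n = n₀ + ν ξ):
  CO: 329 − 1(287.9) = 41.12
  O₂: 347.1 − 0.5(287.9) = 203.2
  N₂: 1306 (inert)
  CO₂: 0 + 1(287.9) = 287.9
Total out = 1838 kmol; y_CO₂ = 287.9 / 1838 = 0.1566.

0.157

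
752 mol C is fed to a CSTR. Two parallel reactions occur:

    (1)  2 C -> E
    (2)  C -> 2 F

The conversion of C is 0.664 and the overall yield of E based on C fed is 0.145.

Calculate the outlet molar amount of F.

562 mol

Yield of E: 1ξ₁ / 752 = 0.145 → ξ₁ = 109 mol.
Conversion of C: 2ξ₁ + 1ξ₂ = 0.664 × 752 = 499.3 → ξ₂ = 281.2 mol.
Outlet amounts (n = n₀ + Σ ν·ξ):
  C: 752 − 2(109) − 1(281.2) = 252.7
  E: 0 + 1(109) = 109
  F: 0 + 2(281.2) = 562.5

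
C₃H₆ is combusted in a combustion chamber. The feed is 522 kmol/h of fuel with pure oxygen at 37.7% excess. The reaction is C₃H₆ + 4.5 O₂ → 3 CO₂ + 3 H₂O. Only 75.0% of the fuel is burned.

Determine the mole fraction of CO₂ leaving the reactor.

0.297

Stoichiometric O₂ = 4.5 × 522 = 2349 kmol/h; O₂ fed = 2349 × 1.377 = 3235 kmol/h.
Fuel reacted = 0.75 × 522 → ξ = 391.5 kmol/h.
Outlet (n = n₀ + ν ξ):
  C₃H₆: 522 − 1(391.5) = 130.5
  O₂: 3235 − 4.5(391.5) = 1473
  CO₂: 0 + 3(391.5) = 1174
  H₂O: 0 + 3(391.5) = 1174
Total out = 3952 kmol/h; y_CO₂ = 1174 / 3952 = 0.2972.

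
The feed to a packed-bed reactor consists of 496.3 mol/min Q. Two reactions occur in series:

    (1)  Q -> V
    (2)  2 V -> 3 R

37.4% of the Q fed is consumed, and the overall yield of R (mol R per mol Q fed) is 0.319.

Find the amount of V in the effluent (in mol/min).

80.1 mol/min

Conversion of Q: Q consumed = 1ξ₁ = 0.374 × 496.3 → ξ₁ = 185.6 mol/min.
Yield of R: 3ξ₂ / 496.3 = 0.319 → ξ₂ = 52.77 mol/min.
Outlet amounts (n = n₀ + Σ ν·ξ):
  Q: 496.3 − 1(185.6) = 310.7
  V: 0 + 1(185.6) − 2(52.77) = 80.07
  R: 0 + 3(52.77) = 158.3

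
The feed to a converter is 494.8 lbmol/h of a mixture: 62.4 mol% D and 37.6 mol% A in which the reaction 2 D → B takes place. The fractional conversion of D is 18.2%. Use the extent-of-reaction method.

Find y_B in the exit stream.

0.0602

D reacted = 0.182 × 308.8 = 56.19 lbmol/h; ν_D = −2, so ξ = 56.19/2 = 28.1 lbmol/h.
Outlet amounts (n = n₀ + ν ξ):
  D: 308.8 − 2(28.1) = 252.6
  B: 0 + 1(28.1) = 28.1
  A: 186 (inert)
Total out = 466.7 lbmol/h; y_B = 28.1 / 466.7 = 0.0602.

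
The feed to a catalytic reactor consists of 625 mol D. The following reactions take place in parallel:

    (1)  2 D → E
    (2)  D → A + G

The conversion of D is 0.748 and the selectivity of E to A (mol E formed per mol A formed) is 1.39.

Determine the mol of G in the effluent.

Conversion of D: D consumed = 0.748 × 625 = 467.5 mol = 2ξ₁ + 1ξ₂.
Selectivity: 1ξ₁ / (1ξ₂) = 1.39 → ξ₁ = 1.39 ξ₂.
Substitute: (2·1.39 + 1) ξ₂ = 467.5 → ξ₂ = 123.7 mol, ξ₁ = 171.9 mol.
Outlet amounts (n = n₀ + Σ ν·ξ):
  D: 625 − 2(171.9) − 1(123.7) = 157.5
  E: 0 + 1(171.9) = 171.9
  A: 0 + 1(123.7) = 123.7
  G: 0 + 1(123.7) = 123.7

124 mol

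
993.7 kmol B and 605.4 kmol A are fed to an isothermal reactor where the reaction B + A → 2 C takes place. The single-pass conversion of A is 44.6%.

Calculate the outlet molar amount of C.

540 kmol

A reacted = 0.446 × 605.4 = 270 kmol; ν_A = −1, so ξ = 270/1 = 270 kmol.
Outlet amounts (n = n₀ + ν ξ):
  B: 993.7 − 1(270) = 723.7
  A: 605.4 − 1(270) = 335.4
  C: 0 + 2(270) = 540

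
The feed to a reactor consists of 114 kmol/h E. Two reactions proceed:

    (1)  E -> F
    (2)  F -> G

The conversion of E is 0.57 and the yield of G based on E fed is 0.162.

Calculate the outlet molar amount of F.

Conversion of E: E consumed = 1ξ₁ = 0.57 × 114 → ξ₁ = 64.98 kmol/h.
Yield of G: 1ξ₂ / 114 = 0.162 → ξ₂ = 18.47 kmol/h.
Outlet amounts (n = n₀ + Σ ν·ξ):
  E: 114 − 1(64.98) = 49.02
  F: 0 + 1(64.98) − 1(18.47) = 46.51
  G: 0 + 1(18.47) = 18.47

46.5 kmol/h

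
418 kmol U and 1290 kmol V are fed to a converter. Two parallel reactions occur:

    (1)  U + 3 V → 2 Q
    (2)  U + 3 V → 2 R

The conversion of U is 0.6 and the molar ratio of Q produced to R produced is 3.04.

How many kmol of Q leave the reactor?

377 kmol

Conversion of U: U consumed = 0.6 × 418 = 250.8 kmol = 1ξ₁ + 1ξ₂.
Selectivity: 2ξ₁ / (2ξ₂) = 3.04 → ξ₁ = 3.04 ξ₂.
Substitute: (1·3.04 + 1) ξ₂ = 250.8 → ξ₂ = 62.08 kmol, ξ₁ = 188.7 kmol.
Outlet amounts (n = n₀ + Σ ν·ξ):
  U: 418 − 1(188.7) − 1(62.08) = 167.2
  V: 1290 − 3(188.7) − 3(62.08) = 537.6
  Q: 0 + 2(188.7) = 377.4
  R: 0 + 2(62.08) = 124.2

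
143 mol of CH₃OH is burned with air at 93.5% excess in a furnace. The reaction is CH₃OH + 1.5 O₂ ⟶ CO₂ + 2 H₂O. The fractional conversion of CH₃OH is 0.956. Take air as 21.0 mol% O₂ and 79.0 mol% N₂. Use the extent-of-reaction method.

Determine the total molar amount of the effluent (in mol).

Stoichiometric O₂ = 1.5 × 143 = 214.5 mol; O₂ fed = 214.5 × 1.935 = 415.1 mol.
N₂ fed = 415.1 × 79/21 = 1561 mol.
Fuel reacted = 0.956 × 143 → ξ = 136.7 mol.
Outlet (n = n₀ + ν ξ):
  CH₃OH: 143 − 1(136.7) = 6.292
  O₂: 415.1 − 1.5(136.7) = 210
  N₂: 1561 (inert)
  CO₂: 0 + 1(136.7) = 136.7
  H₂O: 0 + 2(136.7) = 273.4
Total out = 6.292 + 210 + 1561 + 136.7 + 273.4 = 2188 mol.

2190 mol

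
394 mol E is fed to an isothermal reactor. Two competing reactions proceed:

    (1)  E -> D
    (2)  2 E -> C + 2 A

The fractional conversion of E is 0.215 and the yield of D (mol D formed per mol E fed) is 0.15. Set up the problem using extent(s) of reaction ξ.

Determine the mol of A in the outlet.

25.6 mol

Yield of D: 1ξ₁ / 394 = 0.15 → ξ₁ = 59.1 mol.
Conversion of E: 1ξ₁ + 2ξ₂ = 0.215 × 394 = 84.71 → ξ₂ = 12.8 mol.
Outlet amounts (n = n₀ + Σ ν·ξ):
  E: 394 − 1(59.1) − 2(12.8) = 309.3
  D: 0 + 1(59.1) = 59.1
  C: 0 + 1(12.8) = 12.8
  A: 0 + 2(12.8) = 25.61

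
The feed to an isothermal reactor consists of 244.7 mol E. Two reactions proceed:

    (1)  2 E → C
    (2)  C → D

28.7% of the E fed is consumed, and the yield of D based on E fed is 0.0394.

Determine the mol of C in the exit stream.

25.5 mol

Conversion of E: E consumed = 2ξ₁ = 0.287 × 244.7 → ξ₁ = 35.11 mol.
Yield of D: 1ξ₂ / 244.7 = 0.0394 → ξ₂ = 9.641 mol.
Outlet amounts (n = n₀ + Σ ν·ξ):
  E: 244.7 − 2(35.11) = 174.5
  C: 0 + 1(35.11) − 1(9.641) = 25.47
  D: 0 + 1(9.641) = 9.641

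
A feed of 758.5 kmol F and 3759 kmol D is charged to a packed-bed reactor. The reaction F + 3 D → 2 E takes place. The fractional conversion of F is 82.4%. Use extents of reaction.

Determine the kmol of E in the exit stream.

1250 kmol

F reacted = 0.824 × 758.5 = 625 kmol; ν_F = −1, so ξ = 625/1 = 625 kmol.
Outlet amounts (n = n₀ + ν ξ):
  F: 758.5 − 1(625) = 133.5
  D: 3759 − 3(625) = 1884
  E: 0 + 2(625) = 1250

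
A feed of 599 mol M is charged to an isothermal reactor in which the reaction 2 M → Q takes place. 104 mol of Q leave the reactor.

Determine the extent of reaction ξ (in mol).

For Q: n = n₀ + 1ξ → 104 = 0 + 1ξ, giving ξ = 104 mol.
Outlet amounts (n = n₀ + ν ξ):
  M: 599 − 2(104) = 391
  Q: 0 + 1(104) = 104

ξ = 104 mol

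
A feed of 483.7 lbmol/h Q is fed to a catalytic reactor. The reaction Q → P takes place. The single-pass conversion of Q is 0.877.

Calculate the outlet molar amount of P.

424 lbmol/h

Q reacted = 0.877 × 483.7 = 424.2 lbmol/h; ν_Q = −1, so ξ = 424.2/1 = 424.2 lbmol/h.
Outlet amounts (n = n₀ + ν ξ):
  Q: 483.7 − 1(424.2) = 59.5
  P: 0 + 1(424.2) = 424.2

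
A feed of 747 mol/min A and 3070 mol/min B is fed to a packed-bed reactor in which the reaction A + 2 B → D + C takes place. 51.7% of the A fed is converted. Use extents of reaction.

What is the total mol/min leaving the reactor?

3430 mol/min

A reacted = 0.517 × 747 = 386.2 mol/min; ν_A = −1, so ξ = 386.2/1 = 386.2 mol/min.
Outlet amounts (n = n₀ + ν ξ):
  A: 747 − 1(386.2) = 360.8
  B: 3070 − 2(386.2) = 2298
  D: 0 + 1(386.2) = 386.2
  C: 0 + 1(386.2) = 386.2
Total out = 360.8 + 2298 + 386.2 + 386.2 = 3431 mol/min.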